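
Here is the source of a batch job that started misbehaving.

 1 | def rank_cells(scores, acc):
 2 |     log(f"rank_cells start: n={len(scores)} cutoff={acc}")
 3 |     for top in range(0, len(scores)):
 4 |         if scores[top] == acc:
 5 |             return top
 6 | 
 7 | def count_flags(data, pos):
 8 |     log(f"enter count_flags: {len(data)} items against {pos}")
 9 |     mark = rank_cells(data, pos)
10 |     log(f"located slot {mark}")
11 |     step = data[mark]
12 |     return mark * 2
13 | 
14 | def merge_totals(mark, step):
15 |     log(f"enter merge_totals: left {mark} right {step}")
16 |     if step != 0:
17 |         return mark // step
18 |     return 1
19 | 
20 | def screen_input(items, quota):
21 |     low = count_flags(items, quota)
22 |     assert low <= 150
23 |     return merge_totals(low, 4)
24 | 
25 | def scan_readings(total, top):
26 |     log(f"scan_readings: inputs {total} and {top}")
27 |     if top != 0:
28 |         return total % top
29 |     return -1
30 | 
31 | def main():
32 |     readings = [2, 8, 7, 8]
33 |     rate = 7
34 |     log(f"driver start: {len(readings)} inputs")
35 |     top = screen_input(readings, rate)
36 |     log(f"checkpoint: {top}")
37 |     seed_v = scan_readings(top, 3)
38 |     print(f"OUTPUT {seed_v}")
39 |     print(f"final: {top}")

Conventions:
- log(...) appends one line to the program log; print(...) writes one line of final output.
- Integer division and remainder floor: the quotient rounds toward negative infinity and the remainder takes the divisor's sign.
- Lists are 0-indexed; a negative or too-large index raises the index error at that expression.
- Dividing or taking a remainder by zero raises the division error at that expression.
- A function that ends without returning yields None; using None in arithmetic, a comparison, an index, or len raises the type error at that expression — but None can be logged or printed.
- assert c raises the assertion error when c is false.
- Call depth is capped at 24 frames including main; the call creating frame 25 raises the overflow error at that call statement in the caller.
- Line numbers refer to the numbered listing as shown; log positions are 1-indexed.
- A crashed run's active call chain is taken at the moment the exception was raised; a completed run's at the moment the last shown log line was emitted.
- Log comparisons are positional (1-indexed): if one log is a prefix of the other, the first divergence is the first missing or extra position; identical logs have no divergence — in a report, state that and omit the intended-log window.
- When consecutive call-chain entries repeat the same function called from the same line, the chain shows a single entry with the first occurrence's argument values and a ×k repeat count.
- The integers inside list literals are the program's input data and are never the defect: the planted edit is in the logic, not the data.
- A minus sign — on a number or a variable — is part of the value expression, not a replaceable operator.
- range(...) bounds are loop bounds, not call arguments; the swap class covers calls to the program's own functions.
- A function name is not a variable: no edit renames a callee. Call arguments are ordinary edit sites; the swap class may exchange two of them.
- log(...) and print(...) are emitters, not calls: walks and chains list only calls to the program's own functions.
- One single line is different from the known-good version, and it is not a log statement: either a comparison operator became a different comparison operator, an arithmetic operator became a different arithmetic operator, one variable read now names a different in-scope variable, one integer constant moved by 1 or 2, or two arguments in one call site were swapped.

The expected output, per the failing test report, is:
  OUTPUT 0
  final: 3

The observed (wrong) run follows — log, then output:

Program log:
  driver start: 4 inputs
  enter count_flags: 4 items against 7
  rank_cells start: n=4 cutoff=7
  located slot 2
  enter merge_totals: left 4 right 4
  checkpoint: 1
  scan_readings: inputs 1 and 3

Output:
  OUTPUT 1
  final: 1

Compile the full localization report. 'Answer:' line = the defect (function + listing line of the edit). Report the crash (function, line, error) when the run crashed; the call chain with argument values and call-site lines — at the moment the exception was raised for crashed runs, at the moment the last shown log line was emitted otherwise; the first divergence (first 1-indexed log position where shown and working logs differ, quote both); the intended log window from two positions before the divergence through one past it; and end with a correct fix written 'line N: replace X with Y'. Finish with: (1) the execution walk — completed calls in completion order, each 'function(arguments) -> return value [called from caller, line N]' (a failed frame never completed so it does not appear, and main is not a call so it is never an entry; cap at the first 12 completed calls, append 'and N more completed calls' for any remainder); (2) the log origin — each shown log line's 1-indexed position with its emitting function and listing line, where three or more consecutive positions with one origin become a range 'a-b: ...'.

Answer: the defect is in count_flags at line 12.
The tell: Position 5 is the first bad log line: 'enter merge_totals: left 4 right 4' should read 'enter merge_totals: left 14 right 4'.
Call chain: main -> scan_readings(1, 3) (called at line 37).
First divergence: at position 5 the run shows 'enter merge_totals: left 4 right 4' where the working version logs 'enter merge_totals: left 14 right 4'.
Intended log window:
  3: rank_cells start: n=4 cutoff=7
  4: located slot 2
  5: enter merge_totals: left 14 right 4
  6: checkpoint: 3
Execution walk:
  rank_cells([2, 8, 7, 8], 7) -> 2  [called from count_flags, line 9]
  count_flags([2, 8, 7, 8], 7) -> 4  [called from screen_input, line 21]
  merge_totals(4, 4) -> 1  [called from screen_input, line 23]
  screen_input([2, 8, 7, 8], 7) -> 1  [called from main, line 35]
  scan_readings(1, 3) -> 1  [called from main, line 37]
Log origins:
  1: logged in main at line 34
  2: logged in count_flags at line 8
  3: logged in rank_cells at line 2
  4: logged in count_flags at line 10
  5: logged in merge_totals at line 15
  6: logged in main at line 36
  7: logged in scan_readings at line 26
A correct fix: line 12: replace `mark` with `step`.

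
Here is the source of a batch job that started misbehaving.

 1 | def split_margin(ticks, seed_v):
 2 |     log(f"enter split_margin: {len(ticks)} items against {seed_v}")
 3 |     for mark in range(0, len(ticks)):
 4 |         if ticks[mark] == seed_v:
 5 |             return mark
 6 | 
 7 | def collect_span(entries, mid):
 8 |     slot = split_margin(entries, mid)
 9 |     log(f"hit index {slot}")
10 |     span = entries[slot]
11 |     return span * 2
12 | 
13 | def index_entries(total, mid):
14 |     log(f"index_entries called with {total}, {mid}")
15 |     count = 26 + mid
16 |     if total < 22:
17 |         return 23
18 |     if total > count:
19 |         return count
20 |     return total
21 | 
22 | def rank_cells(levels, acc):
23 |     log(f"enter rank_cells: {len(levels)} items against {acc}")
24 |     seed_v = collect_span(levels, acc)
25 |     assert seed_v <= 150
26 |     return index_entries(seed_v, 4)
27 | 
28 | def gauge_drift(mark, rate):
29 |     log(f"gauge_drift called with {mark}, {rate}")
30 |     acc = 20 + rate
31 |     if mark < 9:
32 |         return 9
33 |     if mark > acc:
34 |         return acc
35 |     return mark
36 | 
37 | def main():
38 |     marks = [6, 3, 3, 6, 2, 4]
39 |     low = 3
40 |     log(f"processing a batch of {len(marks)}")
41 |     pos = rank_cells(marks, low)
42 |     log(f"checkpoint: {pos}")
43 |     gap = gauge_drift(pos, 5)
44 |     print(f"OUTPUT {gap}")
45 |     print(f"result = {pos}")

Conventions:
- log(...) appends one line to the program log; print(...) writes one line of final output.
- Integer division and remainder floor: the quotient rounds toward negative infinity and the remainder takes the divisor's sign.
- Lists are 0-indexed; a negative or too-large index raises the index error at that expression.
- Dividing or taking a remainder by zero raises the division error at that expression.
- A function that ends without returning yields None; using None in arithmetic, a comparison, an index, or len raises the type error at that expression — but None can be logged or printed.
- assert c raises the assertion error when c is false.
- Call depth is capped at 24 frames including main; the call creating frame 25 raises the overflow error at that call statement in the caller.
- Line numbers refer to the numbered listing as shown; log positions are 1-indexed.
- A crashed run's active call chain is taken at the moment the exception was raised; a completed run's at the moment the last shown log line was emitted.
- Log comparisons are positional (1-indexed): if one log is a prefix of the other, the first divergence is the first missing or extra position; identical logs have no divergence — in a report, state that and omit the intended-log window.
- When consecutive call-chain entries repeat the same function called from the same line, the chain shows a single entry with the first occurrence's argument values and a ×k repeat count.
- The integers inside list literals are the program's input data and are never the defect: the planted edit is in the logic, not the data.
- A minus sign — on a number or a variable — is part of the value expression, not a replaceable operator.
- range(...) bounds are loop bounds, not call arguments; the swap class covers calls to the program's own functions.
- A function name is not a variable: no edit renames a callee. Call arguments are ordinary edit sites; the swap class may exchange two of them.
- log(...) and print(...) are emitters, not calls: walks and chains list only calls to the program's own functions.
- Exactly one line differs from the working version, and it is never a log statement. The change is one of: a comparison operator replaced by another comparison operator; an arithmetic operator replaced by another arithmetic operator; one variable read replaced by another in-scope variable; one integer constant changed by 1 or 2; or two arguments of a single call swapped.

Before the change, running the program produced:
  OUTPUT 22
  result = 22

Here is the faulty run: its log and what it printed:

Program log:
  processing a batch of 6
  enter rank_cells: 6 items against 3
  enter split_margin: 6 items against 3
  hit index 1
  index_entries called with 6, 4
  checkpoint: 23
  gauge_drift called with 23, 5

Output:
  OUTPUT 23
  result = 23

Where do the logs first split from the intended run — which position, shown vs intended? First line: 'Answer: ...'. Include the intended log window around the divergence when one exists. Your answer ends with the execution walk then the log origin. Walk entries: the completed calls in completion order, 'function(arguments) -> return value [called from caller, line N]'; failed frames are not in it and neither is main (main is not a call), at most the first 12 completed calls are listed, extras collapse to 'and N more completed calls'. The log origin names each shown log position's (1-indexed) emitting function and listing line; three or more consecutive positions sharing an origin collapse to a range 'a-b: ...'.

Answer: at position 6 the run shows 'checkpoint: 23' where the working version logs 'checkpoint: 22'.
Intended log window:
  4: hit index 1
  5: index_entries called with 6, 4
  6: checkpoint: 22
  7: gauge_drift called with 22, 5
Execution walk:
  split_margin([6, 3, 3, 6, 2, 4], 3) -> 1  [called from collect_span, line 8]
  collect_span([6, 3, 3, 6, 2, 4], 3) -> 6  [called from rank_cells, line 24]
  index_entries(6, 4) -> 23  [called from rank_cells, line 26]
  rank_cells([6, 3, 3, 6, 2, 4], 3) -> 23  [called from main, line 41]
  gauge_drift(23, 5) -> 23  [called from main, line 43]
Log line origins:
  1: from main, line 40
  2: from rank_cells, line 23
  3: from split_margin, line 2
  4: from collect_span, line 9
  5: from index_entries, line 14
  6: from main, line 42
  7: from gauge_drift, line 29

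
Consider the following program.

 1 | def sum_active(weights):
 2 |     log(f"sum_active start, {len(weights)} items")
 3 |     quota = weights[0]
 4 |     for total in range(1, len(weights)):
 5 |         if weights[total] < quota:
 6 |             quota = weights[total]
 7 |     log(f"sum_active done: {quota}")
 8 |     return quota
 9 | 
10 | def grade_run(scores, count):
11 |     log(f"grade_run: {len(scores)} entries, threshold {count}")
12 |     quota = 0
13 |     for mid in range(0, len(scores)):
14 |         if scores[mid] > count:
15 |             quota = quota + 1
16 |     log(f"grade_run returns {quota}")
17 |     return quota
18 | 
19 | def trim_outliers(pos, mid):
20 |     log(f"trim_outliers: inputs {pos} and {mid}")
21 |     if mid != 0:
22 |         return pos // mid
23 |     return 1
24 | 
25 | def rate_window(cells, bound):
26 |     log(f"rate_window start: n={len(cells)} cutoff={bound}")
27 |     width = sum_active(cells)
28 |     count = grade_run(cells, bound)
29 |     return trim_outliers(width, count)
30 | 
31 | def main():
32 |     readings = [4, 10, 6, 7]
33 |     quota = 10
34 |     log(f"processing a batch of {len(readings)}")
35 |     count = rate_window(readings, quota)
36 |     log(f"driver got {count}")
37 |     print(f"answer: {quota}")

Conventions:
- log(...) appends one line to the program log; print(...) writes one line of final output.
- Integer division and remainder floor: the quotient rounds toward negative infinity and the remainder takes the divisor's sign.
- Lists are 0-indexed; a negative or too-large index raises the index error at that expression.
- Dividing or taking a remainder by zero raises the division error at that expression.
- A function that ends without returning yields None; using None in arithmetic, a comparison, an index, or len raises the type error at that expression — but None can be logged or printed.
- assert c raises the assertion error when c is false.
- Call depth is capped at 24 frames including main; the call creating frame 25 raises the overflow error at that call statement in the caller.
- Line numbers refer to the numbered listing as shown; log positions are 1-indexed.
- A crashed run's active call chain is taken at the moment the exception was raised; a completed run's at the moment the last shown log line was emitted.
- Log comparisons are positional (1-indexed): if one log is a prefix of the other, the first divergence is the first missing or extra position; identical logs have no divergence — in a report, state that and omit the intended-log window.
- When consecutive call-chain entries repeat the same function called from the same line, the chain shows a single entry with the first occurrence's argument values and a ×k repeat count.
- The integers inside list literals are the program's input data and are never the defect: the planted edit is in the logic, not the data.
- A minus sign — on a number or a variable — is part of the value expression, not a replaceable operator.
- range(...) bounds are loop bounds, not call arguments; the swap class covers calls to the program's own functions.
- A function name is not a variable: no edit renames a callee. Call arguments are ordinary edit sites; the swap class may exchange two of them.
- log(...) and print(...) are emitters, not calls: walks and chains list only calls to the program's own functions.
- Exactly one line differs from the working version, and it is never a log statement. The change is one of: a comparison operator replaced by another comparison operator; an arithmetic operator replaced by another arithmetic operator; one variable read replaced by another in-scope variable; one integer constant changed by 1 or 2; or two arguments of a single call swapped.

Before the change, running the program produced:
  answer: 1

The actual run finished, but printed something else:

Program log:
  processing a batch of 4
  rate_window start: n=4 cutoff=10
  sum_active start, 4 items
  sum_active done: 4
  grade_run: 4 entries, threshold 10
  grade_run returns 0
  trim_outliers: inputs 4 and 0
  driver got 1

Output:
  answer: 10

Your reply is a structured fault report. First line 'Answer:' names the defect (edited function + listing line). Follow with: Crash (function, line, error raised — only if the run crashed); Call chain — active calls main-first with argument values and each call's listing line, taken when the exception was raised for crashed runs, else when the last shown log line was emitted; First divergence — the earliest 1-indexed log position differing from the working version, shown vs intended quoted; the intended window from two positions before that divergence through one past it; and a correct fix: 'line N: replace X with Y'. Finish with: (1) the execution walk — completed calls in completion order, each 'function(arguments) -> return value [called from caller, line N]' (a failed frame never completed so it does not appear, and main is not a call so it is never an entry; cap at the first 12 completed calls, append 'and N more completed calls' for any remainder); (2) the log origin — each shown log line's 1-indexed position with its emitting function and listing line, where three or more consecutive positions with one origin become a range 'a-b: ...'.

Answer: the defect is in main at line 37.
Key observation: The logs agree in full; only the final output differs.
Call chain: main.
First divergence: none — the logs agree in full.
Execution walk:
  sum_active([4, 10, 6, 7]) -> 4  [called from rate_window, line 27]
  grade_run([4, 10, 6, 7], 10) -> 0  [called from rate_window, line 28]
  trim_outliers(4, 0) -> 1  [called from rate_window, line 29]
  rate_window([4, 10, 6, 7], 10) -> 1  [called from main, line 35]
Origin of each log line:
  1: logged in main at line 34
  2: logged in rate_window at line 26
  3: logged in sum_active at line 2
  4: logged in sum_active at line 7
  5: logged in grade_run at line 11
  6: logged in grade_run at line 16
  7: logged in trim_outliers at line 20
  8: logged in main at line 36
A correct fix: line 37: replace `quota` with `count`.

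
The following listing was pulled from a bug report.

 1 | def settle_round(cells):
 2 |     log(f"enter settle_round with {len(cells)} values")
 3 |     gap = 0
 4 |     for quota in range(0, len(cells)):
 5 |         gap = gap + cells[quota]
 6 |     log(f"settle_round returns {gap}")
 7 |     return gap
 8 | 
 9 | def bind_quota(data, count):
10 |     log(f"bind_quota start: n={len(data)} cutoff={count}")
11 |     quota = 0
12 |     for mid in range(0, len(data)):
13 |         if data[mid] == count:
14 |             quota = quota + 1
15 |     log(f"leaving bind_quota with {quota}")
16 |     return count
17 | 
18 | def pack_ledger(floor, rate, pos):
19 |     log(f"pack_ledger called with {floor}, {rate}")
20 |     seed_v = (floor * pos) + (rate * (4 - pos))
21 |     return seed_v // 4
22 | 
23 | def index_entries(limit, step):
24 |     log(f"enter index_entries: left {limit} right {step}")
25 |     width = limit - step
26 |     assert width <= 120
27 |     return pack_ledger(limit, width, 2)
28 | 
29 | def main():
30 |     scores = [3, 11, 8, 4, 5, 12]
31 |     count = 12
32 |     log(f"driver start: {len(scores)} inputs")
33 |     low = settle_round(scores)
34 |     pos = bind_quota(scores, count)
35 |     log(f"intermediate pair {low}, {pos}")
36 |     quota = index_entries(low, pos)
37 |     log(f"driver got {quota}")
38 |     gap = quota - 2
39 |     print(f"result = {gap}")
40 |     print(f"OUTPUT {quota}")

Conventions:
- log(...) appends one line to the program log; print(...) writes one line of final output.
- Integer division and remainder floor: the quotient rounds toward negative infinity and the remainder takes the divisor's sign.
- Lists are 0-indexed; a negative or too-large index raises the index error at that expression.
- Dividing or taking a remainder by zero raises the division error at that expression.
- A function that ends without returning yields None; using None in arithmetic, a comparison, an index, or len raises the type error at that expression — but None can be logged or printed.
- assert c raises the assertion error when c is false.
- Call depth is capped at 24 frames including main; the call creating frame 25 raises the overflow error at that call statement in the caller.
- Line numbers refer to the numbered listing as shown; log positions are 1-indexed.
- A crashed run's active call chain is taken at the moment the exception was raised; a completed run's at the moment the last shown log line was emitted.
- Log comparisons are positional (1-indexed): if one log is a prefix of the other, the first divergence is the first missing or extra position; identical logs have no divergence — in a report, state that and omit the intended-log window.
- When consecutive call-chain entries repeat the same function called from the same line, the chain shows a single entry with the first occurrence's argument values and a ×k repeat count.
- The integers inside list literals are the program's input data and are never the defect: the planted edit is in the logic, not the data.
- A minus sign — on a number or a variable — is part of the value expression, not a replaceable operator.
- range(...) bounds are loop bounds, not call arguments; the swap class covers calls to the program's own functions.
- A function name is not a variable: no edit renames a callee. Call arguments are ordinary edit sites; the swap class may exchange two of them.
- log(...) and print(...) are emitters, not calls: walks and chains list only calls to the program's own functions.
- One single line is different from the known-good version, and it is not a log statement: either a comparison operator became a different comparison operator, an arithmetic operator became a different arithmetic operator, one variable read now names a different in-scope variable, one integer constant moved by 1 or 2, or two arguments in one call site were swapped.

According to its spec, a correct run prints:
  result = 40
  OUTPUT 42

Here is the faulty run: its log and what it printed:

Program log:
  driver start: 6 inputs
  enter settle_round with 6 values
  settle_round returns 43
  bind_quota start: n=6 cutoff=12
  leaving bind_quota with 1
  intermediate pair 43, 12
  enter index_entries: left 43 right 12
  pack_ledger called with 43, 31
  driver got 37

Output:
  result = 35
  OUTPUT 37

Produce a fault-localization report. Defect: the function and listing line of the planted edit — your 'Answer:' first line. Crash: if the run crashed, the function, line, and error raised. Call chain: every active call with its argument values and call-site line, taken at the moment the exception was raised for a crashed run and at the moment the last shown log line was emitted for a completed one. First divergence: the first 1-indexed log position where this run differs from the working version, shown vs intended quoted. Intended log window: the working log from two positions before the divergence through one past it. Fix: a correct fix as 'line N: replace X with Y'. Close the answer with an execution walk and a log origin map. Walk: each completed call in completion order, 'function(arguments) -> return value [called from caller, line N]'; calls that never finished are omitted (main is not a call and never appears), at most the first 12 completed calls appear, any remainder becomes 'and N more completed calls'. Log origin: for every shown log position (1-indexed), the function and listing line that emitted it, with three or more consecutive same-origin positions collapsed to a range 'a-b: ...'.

Answer: the defect is in bind_quota at line 16.
Core observation: Position 6 is the first bad log line: 'intermediate pair 43, 12' should read 'intermediate pair 43, 1'.
Call chain: main.
First divergence: position 6; shown 'intermediate pair 43, 12' vs intended 'intermediate pair 43, 1'.
Intended log window:
  4: bind_quota start: n=6 cutoff=12
  5: leaving bind_quota with 1
  6: intermediate pair 43, 1
  7: enter index_entries: left 43 right 1
Execution walk:
  settle_round([3, 11, 8, 4, 5, 12]) -> 43  [called from main, line 33]
  bind_quota([3, 11, 8, 4, 5, 12], 12) -> 12  [called from main, line 34]
  pack_ledger(43, 31, 2) -> 37  [called from index_entries, line 27]
  index_entries(43, 12) -> 37  [called from main, line 36]
Origin of each log line:
  1: from main, line 32
  2: from settle_round, line 2
  3: from settle_round, line 6
  4: from bind_quota, line 10
  5: from bind_quota, line 15
  6: from main, line 35
  7: from index_entries, line 24
  8: from pack_ledger, line 19
  9: from main, line 37
A correct fix: line 16: replace `count` with `quota`.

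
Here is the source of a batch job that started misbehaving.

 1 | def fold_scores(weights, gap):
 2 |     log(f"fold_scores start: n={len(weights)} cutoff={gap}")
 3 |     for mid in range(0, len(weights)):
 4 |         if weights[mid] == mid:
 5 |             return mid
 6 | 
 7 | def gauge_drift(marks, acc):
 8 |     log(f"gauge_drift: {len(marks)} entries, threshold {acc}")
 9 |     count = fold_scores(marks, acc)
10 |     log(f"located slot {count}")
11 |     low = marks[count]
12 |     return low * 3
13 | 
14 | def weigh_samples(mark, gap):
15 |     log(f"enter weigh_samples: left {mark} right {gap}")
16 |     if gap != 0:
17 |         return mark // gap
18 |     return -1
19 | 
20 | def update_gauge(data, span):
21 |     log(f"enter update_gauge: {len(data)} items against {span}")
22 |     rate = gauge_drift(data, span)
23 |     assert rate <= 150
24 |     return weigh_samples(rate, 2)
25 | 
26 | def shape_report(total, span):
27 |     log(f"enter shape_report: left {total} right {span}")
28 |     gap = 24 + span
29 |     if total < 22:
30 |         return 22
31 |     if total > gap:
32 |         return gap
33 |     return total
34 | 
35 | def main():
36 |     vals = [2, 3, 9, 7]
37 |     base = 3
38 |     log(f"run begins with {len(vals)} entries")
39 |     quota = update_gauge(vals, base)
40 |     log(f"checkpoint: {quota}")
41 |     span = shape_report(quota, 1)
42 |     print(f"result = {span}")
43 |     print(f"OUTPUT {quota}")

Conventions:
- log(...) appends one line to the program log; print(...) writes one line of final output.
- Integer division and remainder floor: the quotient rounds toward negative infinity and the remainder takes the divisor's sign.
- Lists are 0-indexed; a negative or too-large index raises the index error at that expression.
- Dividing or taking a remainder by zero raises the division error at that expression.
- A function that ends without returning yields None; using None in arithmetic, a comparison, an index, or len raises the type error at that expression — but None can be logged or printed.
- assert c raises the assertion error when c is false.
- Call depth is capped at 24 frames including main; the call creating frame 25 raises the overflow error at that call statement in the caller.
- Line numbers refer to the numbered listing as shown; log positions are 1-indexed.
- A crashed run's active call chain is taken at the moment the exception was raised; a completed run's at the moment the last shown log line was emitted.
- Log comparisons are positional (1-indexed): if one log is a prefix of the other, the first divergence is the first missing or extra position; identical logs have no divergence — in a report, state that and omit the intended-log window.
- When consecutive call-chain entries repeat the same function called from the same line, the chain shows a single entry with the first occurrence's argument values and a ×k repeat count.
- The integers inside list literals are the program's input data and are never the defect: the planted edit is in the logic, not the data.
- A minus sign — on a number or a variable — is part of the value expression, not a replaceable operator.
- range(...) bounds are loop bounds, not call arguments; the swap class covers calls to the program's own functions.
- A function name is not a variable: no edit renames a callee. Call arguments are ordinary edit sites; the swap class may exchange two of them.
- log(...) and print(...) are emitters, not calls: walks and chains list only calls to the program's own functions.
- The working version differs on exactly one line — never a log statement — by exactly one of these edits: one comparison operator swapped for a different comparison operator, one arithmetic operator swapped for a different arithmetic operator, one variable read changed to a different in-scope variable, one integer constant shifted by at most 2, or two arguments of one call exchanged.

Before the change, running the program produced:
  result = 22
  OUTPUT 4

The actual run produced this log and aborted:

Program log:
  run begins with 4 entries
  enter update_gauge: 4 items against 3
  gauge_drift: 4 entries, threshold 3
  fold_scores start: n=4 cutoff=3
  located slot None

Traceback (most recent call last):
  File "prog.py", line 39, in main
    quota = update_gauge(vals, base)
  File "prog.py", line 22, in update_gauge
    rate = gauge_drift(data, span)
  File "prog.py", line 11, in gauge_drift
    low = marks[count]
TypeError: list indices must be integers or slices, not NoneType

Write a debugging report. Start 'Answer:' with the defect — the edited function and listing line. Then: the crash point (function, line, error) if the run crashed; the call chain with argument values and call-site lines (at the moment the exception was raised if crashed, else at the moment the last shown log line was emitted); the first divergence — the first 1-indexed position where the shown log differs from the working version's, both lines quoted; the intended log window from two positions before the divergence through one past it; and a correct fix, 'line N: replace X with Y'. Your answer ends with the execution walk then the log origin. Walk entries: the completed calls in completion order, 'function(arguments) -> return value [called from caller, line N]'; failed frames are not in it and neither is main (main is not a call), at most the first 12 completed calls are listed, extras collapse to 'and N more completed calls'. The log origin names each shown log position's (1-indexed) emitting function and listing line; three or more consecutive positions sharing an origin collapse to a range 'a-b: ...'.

Answer: the defect is in fold_scores at line 4.
Core observation: Position 5 is the first bad log line: 'located slot None' should read 'located slot 1'.
Crash: gauge_drift, line 11, TypeError.
Call chain: main -> update_gauge([2, 3, 9, 7], 3) (called at line 39) -> gauge_drift([2, 3, 9, 7], 3) (called at line 22).
First divergence: position 5 — shown 'located slot None', intended 'located slot 1'.
Intended log window:
  3: gauge_drift: 4 entries, threshold 3
  4: fold_scores start: n=4 cutoff=3
  5: located slot 1
  6: enter weigh_samples: left 9 right 2
Execution walk:
  fold_scores([2, 3, 9, 7], 3) -> None  [called from gauge_drift, line 9]
Log line origins:
  1 — main, line 38
  2 — update_gauge, line 21
  3 — gauge_drift, line 8
  4 — fold_scores, line 2
  5 — gauge_drift, line 10
A correct fix: line 4: replace `weights[mid] == mid` with `weights[mid] == gap`.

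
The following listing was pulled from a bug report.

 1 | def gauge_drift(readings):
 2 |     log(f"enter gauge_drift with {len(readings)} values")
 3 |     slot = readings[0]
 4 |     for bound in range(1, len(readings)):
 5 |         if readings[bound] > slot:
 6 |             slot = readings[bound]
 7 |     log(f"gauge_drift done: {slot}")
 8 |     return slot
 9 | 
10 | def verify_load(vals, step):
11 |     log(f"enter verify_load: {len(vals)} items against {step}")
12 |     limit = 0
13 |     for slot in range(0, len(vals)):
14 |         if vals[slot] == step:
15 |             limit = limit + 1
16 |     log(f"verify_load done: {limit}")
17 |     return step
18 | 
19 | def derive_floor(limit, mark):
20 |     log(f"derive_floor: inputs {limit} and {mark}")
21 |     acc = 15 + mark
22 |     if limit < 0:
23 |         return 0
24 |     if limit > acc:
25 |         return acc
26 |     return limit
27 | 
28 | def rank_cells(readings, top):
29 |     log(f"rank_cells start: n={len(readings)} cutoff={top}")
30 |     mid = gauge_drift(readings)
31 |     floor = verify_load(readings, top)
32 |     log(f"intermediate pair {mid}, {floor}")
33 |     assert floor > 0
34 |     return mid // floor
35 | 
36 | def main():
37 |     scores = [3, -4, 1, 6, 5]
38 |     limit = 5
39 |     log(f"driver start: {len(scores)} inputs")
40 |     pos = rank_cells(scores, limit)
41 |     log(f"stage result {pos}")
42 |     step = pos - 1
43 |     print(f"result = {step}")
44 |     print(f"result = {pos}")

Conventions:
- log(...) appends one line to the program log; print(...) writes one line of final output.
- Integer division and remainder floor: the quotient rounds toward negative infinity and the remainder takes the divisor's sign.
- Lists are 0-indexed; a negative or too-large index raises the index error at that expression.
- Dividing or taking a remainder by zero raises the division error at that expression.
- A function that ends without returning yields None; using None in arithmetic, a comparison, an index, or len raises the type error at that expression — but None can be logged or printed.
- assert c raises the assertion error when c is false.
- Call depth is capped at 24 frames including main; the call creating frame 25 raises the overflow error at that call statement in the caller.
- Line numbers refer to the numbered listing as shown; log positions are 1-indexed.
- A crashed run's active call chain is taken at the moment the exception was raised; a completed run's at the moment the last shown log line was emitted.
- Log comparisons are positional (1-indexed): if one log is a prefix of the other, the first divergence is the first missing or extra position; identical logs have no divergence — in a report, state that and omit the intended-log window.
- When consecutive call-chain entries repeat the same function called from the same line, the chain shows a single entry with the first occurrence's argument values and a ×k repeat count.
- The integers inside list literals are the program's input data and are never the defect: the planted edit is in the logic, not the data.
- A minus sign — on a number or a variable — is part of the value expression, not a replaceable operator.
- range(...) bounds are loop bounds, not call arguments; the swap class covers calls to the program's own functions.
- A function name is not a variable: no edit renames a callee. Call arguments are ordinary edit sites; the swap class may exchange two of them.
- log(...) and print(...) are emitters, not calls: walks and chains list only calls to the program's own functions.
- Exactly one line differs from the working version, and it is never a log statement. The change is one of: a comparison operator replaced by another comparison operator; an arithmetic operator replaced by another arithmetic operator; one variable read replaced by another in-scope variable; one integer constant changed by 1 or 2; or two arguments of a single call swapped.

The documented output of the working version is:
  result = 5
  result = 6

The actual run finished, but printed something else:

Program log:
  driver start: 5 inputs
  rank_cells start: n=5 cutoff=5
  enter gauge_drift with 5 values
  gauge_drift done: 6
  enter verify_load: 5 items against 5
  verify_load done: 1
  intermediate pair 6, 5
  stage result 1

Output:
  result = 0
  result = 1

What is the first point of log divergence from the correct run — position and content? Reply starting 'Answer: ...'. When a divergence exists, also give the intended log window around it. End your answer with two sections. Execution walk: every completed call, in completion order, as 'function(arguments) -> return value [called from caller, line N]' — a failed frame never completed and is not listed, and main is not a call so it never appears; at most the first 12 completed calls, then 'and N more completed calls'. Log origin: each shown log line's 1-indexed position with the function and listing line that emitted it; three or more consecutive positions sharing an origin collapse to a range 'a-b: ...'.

Answer: at position 7 the run shows 'intermediate pair 6, 5' where the working version logs 'intermediate pair 6, 1'.
Intended log window:
  5: enter verify_load: 5 items against 5
  6: verify_load done: 1
  7: intermediate pair 6, 1
  8: stage result 6
Execution walk:
  gauge_drift([3, -4, 1, 6, 5]) -> 6  [called from rank_cells, line 30]
  verify_load([3, -4, 1, 6, 5], 5) -> 5  [called from rank_cells, line 31]
  rank_cells([3, -4, 1, 6, 5], 5) -> 1  [called from main, line 40]
Log origins:
  1: emitted by main (line 39)
  2: emitted by rank_cells (line 29)
  3: emitted by gauge_drift (line 2)
  4: emitted by gauge_drift (line 7)
  5: emitted by verify_load (line 11)
  6: emitted by verify_load (line 16)
  7: emitted by rank_cells (line 32)
  8: emitted by main (line 41)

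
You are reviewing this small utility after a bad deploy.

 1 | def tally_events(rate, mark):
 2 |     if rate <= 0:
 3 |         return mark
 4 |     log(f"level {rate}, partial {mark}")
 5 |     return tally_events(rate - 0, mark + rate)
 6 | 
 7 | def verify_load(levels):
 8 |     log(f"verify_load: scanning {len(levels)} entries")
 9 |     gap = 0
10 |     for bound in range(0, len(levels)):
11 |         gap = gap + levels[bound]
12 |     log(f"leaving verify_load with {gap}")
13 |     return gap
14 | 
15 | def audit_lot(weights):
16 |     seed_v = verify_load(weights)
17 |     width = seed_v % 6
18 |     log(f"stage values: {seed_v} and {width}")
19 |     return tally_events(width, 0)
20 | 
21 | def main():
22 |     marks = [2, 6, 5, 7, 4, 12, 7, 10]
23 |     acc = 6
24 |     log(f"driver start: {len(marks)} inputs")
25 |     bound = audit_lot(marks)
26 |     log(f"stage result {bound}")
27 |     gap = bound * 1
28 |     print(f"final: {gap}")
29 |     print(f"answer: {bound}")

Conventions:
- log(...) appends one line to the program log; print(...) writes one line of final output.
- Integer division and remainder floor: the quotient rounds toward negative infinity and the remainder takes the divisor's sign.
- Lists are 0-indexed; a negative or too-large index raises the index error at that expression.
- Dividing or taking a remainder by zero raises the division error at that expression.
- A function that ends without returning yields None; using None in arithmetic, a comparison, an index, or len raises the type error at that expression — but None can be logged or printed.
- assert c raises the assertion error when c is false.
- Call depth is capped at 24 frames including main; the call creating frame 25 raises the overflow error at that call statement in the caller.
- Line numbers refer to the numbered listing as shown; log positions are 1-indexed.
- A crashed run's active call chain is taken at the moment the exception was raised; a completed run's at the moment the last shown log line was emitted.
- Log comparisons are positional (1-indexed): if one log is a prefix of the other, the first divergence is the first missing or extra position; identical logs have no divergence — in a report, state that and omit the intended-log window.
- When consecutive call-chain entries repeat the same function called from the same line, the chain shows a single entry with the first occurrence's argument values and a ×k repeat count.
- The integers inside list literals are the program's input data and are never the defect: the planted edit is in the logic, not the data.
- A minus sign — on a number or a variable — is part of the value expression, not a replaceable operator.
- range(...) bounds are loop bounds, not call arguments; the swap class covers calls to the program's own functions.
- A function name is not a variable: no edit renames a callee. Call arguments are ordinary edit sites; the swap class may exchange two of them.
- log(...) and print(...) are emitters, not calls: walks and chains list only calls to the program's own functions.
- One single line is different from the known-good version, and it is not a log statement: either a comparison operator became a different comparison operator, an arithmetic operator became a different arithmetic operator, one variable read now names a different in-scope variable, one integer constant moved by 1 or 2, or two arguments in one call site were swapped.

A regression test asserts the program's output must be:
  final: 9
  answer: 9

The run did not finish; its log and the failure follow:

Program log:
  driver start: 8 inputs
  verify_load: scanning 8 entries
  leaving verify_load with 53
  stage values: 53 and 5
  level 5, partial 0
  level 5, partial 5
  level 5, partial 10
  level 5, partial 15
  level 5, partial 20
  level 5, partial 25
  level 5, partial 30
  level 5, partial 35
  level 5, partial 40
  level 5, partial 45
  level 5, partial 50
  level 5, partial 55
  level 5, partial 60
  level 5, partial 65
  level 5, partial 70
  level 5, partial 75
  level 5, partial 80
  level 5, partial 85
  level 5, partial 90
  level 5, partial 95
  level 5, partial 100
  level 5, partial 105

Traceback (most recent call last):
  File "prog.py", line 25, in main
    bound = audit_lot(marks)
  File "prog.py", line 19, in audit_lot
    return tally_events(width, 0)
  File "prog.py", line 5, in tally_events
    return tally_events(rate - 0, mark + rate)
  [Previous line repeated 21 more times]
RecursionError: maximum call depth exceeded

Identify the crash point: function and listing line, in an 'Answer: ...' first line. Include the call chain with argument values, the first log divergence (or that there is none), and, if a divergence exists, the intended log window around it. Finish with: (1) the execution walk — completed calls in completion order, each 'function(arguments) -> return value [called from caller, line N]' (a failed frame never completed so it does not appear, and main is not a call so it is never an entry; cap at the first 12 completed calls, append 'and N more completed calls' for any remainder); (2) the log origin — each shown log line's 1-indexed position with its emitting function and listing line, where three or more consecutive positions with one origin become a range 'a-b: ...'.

Answer: the error was raised in tally_events, line 5.
Core observation: Position 6 is the first bad log line: 'level 5, partial 5' should read 'level 3, partial 5'.
Call chain: main -> audit_lot([2, 6, 5, 7, 4, 12, 7, 10]) (called at line 25) -> tally_events(5, 0) (called at line 19) -> tally_events(5, 5) (called at line 5) ×21.
First divergence: position 6 — shown 'level 5, partial 5', intended 'level 3, partial 5'.
Intended log window:
  4: stage values: 53 and 5
  5: level 5, partial 0
  6: level 3, partial 5
  7: level 1, partial 8
Execution walk:
  verify_load([2, 6, 5, 7, 4, 12, 7, 10]) -> 53  [called from audit_lot, line 16]
Log origin:
  1: from main, line 24
  2: from verify_load, line 8
  3: from verify_load, line 12
  4: from audit_lot, line 18
  5-26: from tally_events, line 4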